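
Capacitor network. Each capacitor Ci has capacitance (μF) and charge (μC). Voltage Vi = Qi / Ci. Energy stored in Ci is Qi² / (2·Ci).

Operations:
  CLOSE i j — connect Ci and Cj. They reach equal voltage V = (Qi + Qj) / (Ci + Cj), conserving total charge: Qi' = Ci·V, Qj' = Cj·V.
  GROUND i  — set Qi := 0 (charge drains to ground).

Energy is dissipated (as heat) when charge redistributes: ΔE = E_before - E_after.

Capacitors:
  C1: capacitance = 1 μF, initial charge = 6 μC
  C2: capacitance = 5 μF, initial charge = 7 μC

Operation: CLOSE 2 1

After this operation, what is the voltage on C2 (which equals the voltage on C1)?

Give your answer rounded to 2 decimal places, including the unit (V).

Initial: C1(1μF, Q=6μC, V=6.00V), C2(5μF, Q=7μC, V=1.40V)
Op 1: CLOSE 2-1: Q_total=13.00, C_total=6.00, V=2.17; Q2=10.83, Q1=2.17; dissipated=8.817

Answer: 2.17 V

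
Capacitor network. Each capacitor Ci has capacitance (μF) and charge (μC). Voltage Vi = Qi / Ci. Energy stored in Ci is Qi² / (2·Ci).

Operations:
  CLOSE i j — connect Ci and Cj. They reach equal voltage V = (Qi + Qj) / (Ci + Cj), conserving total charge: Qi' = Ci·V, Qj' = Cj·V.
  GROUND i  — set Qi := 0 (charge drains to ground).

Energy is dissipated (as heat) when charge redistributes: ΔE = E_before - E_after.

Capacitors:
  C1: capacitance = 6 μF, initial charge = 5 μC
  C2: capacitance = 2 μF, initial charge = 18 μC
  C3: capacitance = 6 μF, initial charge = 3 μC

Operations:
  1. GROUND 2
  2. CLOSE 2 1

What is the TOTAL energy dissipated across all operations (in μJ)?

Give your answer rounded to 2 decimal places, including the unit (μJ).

Answer: 81.52 μJ

Derivation:
Initial: C1(6μF, Q=5μC, V=0.83V), C2(2μF, Q=18μC, V=9.00V), C3(6μF, Q=3μC, V=0.50V)
Op 1: GROUND 2: Q2=0; energy lost=81.000
Op 2: CLOSE 2-1: Q_total=5.00, C_total=8.00, V=0.62; Q2=1.25, Q1=3.75; dissipated=0.521
Total dissipated: 81.521 μJ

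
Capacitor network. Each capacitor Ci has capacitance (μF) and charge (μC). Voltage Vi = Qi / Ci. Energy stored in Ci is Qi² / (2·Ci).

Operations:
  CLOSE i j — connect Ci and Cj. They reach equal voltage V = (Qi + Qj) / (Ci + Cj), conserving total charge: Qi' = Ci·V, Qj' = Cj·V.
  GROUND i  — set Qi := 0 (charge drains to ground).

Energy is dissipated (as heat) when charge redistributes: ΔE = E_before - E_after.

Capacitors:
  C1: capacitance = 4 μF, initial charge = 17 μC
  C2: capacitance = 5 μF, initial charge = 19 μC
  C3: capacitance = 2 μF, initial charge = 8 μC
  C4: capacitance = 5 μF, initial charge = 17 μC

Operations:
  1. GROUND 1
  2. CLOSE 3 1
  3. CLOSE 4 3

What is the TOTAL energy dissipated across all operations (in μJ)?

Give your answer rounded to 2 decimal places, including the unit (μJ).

Answer: 49.84 μJ

Derivation:
Initial: C1(4μF, Q=17μC, V=4.25V), C2(5μF, Q=19μC, V=3.80V), C3(2μF, Q=8μC, V=4.00V), C4(5μF, Q=17μC, V=3.40V)
Op 1: GROUND 1: Q1=0; energy lost=36.125
Op 2: CLOSE 3-1: Q_total=8.00, C_total=6.00, V=1.33; Q3=2.67, Q1=5.33; dissipated=10.667
Op 3: CLOSE 4-3: Q_total=19.67, C_total=7.00, V=2.81; Q4=14.05, Q3=5.62; dissipated=3.051
Total dissipated: 49.842 μJ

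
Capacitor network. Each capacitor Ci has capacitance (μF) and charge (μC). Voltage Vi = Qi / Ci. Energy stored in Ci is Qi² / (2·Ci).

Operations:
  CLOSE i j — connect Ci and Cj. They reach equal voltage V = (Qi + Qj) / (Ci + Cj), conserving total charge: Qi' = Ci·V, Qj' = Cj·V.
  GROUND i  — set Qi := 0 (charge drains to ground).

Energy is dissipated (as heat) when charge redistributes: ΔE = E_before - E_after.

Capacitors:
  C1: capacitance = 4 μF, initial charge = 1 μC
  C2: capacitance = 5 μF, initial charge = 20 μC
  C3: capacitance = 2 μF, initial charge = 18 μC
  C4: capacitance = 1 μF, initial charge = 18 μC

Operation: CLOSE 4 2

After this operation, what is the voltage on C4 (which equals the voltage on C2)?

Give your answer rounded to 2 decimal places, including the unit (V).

Answer: 6.33 V

Derivation:
Initial: C1(4μF, Q=1μC, V=0.25V), C2(5μF, Q=20μC, V=4.00V), C3(2μF, Q=18μC, V=9.00V), C4(1μF, Q=18μC, V=18.00V)
Op 1: CLOSE 4-2: Q_total=38.00, C_total=6.00, V=6.33; Q4=6.33, Q2=31.67; dissipated=81.667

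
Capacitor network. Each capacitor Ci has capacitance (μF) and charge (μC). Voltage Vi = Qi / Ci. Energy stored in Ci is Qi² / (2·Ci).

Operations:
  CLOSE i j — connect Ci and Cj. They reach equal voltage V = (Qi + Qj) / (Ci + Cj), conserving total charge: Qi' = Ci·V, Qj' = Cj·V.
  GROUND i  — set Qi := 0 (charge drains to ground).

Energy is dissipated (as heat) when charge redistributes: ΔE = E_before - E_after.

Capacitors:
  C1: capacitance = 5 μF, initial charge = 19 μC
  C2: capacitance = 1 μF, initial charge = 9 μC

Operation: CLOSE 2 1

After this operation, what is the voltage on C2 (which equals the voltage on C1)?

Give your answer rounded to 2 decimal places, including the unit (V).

Initial: C1(5μF, Q=19μC, V=3.80V), C2(1μF, Q=9μC, V=9.00V)
Op 1: CLOSE 2-1: Q_total=28.00, C_total=6.00, V=4.67; Q2=4.67, Q1=23.33; dissipated=11.267

Answer: 4.67 V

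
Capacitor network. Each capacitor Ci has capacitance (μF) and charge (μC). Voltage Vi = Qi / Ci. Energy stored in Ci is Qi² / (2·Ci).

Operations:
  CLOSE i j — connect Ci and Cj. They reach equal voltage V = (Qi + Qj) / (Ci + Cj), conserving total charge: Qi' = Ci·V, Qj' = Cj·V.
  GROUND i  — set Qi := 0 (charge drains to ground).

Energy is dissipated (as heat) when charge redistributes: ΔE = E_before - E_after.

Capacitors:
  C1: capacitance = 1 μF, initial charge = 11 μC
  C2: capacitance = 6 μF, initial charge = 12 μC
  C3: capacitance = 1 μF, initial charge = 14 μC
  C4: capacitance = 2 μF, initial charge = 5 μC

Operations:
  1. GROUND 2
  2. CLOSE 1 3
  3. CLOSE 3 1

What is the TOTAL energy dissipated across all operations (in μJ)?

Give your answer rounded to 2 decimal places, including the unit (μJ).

Initial: C1(1μF, Q=11μC, V=11.00V), C2(6μF, Q=12μC, V=2.00V), C3(1μF, Q=14μC, V=14.00V), C4(2μF, Q=5μC, V=2.50V)
Op 1: GROUND 2: Q2=0; energy lost=12.000
Op 2: CLOSE 1-3: Q_total=25.00, C_total=2.00, V=12.50; Q1=12.50, Q3=12.50; dissipated=2.250
Op 3: CLOSE 3-1: Q_total=25.00, C_total=2.00, V=12.50; Q3=12.50, Q1=12.50; dissipated=0.000
Total dissipated: 14.250 μJ

Answer: 14.25 μJ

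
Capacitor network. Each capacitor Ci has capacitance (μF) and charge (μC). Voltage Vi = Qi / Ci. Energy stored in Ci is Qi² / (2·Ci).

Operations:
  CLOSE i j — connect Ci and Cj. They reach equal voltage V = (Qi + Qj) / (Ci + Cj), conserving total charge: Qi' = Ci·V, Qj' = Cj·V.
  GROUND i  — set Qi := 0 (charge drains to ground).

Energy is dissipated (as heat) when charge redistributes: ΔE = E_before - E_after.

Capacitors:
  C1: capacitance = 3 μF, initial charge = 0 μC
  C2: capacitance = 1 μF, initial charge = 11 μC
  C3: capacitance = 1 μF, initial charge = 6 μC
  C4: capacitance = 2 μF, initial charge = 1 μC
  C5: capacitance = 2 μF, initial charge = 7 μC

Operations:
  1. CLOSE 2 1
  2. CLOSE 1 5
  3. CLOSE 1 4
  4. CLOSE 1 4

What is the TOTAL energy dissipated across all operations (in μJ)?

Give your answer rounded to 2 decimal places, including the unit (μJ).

Answer: 49.61 μJ

Derivation:
Initial: C1(3μF, Q=0μC, V=0.00V), C2(1μF, Q=11μC, V=11.00V), C3(1μF, Q=6μC, V=6.00V), C4(2μF, Q=1μC, V=0.50V), C5(2μF, Q=7μC, V=3.50V)
Op 1: CLOSE 2-1: Q_total=11.00, C_total=4.00, V=2.75; Q2=2.75, Q1=8.25; dissipated=45.375
Op 2: CLOSE 1-5: Q_total=15.25, C_total=5.00, V=3.05; Q1=9.15, Q5=6.10; dissipated=0.338
Op 3: CLOSE 1-4: Q_total=10.15, C_total=5.00, V=2.03; Q1=6.09, Q4=4.06; dissipated=3.901
Op 4: CLOSE 1-4: Q_total=10.15, C_total=5.00, V=2.03; Q1=6.09, Q4=4.06; dissipated=0.000
Total dissipated: 49.614 μJ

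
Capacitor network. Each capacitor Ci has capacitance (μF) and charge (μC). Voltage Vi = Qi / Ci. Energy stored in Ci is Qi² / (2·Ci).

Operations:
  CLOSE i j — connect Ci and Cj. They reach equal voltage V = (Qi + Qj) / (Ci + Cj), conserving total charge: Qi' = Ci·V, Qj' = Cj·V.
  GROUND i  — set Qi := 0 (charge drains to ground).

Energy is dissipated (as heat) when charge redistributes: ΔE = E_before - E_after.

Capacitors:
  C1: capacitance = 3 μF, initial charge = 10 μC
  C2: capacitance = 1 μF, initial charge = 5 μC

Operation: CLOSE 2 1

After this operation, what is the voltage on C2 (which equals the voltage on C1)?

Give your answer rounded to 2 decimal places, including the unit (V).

Answer: 3.75 V

Derivation:
Initial: C1(3μF, Q=10μC, V=3.33V), C2(1μF, Q=5μC, V=5.00V)
Op 1: CLOSE 2-1: Q_total=15.00, C_total=4.00, V=3.75; Q2=3.75, Q1=11.25; dissipated=1.042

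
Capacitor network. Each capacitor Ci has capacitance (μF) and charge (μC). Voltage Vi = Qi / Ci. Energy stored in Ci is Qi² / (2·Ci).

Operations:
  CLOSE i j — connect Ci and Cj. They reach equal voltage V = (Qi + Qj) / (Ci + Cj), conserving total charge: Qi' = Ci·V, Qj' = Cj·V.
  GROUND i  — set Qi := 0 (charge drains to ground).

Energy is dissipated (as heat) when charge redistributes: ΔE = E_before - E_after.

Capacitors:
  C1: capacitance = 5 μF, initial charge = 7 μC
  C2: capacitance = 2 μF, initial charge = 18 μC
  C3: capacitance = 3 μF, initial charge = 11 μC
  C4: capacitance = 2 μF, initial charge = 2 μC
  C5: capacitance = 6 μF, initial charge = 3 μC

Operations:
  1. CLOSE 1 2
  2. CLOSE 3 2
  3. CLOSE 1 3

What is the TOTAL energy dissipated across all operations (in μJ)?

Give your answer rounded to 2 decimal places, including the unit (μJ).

Initial: C1(5μF, Q=7μC, V=1.40V), C2(2μF, Q=18μC, V=9.00V), C3(3μF, Q=11μC, V=3.67V), C4(2μF, Q=2μC, V=1.00V), C5(6μF, Q=3μC, V=0.50V)
Op 1: CLOSE 1-2: Q_total=25.00, C_total=7.00, V=3.57; Q1=17.86, Q2=7.14; dissipated=41.257
Op 2: CLOSE 3-2: Q_total=18.14, C_total=5.00, V=3.63; Q3=10.89, Q2=7.26; dissipated=0.005
Op 3: CLOSE 1-3: Q_total=28.74, C_total=8.00, V=3.59; Q1=17.96, Q3=10.78; dissipated=0.003
Total dissipated: 41.266 μJ

Answer: 41.27 μJ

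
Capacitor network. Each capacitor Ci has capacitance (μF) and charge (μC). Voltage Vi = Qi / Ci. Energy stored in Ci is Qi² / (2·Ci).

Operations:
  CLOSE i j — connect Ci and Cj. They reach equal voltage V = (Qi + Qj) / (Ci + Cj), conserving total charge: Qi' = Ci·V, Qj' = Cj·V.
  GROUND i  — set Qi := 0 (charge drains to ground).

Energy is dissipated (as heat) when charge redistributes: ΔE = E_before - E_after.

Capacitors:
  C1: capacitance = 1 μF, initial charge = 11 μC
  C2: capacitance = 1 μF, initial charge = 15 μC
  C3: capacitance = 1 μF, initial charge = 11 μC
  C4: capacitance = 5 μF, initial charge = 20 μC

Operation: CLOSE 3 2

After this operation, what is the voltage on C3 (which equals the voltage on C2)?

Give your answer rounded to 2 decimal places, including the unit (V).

Initial: C1(1μF, Q=11μC, V=11.00V), C2(1μF, Q=15μC, V=15.00V), C3(1μF, Q=11μC, V=11.00V), C4(5μF, Q=20μC, V=4.00V)
Op 1: CLOSE 3-2: Q_total=26.00, C_total=2.00, V=13.00; Q3=13.00, Q2=13.00; dissipated=4.000

Answer: 13.00 V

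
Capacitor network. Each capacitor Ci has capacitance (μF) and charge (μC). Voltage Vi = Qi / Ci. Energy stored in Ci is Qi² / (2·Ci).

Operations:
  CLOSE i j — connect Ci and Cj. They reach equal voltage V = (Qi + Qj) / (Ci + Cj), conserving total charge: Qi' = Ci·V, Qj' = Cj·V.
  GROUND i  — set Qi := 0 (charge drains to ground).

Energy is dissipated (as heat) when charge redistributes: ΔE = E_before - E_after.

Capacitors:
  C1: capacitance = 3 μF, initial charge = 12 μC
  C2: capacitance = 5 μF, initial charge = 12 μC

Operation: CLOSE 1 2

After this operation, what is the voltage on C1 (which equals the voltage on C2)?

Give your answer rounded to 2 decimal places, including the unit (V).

Initial: C1(3μF, Q=12μC, V=4.00V), C2(5μF, Q=12μC, V=2.40V)
Op 1: CLOSE 1-2: Q_total=24.00, C_total=8.00, V=3.00; Q1=9.00, Q2=15.00; dissipated=2.400

Answer: 3.00 V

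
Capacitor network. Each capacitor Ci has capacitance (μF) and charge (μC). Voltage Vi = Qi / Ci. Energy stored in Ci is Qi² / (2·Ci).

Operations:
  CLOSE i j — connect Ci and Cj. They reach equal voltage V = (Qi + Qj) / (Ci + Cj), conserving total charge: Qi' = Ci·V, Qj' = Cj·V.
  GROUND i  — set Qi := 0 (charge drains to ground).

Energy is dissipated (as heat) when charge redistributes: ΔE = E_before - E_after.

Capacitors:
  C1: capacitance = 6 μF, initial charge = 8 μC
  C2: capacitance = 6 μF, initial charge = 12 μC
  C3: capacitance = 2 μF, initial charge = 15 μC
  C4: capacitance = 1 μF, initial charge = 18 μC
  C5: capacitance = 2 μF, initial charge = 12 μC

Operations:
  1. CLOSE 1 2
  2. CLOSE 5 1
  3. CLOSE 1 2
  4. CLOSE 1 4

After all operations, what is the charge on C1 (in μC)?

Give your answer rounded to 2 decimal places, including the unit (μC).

Answer: 26.79 μC

Derivation:
Initial: C1(6μF, Q=8μC, V=1.33V), C2(6μF, Q=12μC, V=2.00V), C3(2μF, Q=15μC, V=7.50V), C4(1μF, Q=18μC, V=18.00V), C5(2μF, Q=12μC, V=6.00V)
Op 1: CLOSE 1-2: Q_total=20.00, C_total=12.00, V=1.67; Q1=10.00, Q2=10.00; dissipated=0.667
Op 2: CLOSE 5-1: Q_total=22.00, C_total=8.00, V=2.75; Q5=5.50, Q1=16.50; dissipated=14.083
Op 3: CLOSE 1-2: Q_total=26.50, C_total=12.00, V=2.21; Q1=13.25, Q2=13.25; dissipated=1.760
Op 4: CLOSE 1-4: Q_total=31.25, C_total=7.00, V=4.46; Q1=26.79, Q4=4.46; dissipated=106.876
Final charges: Q1=26.79, Q2=13.25, Q3=15.00, Q4=4.46, Q5=5.50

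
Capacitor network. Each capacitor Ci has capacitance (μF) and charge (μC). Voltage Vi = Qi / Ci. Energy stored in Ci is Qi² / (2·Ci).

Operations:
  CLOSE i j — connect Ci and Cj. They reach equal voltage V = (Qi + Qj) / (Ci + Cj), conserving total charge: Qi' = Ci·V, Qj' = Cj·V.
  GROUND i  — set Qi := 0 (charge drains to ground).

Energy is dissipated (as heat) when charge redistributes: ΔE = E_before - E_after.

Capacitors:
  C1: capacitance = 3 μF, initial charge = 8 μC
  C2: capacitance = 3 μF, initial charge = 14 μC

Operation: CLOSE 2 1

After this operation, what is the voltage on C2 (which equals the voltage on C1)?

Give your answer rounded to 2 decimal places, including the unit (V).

Answer: 3.67 V

Derivation:
Initial: C1(3μF, Q=8μC, V=2.67V), C2(3μF, Q=14μC, V=4.67V)
Op 1: CLOSE 2-1: Q_total=22.00, C_total=6.00, V=3.67; Q2=11.00, Q1=11.00; dissipated=3.000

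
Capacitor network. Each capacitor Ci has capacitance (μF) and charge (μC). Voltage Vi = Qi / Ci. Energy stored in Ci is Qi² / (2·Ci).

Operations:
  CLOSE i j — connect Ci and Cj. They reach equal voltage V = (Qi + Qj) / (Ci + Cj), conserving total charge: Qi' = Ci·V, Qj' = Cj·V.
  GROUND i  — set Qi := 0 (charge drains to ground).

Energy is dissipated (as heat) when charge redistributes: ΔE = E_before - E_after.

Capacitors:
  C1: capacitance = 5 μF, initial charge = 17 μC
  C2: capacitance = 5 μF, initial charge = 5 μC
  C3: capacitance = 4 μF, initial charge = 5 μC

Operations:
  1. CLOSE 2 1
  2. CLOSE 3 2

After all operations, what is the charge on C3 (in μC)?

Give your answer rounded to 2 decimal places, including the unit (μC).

Initial: C1(5μF, Q=17μC, V=3.40V), C2(5μF, Q=5μC, V=1.00V), C3(4μF, Q=5μC, V=1.25V)
Op 1: CLOSE 2-1: Q_total=22.00, C_total=10.00, V=2.20; Q2=11.00, Q1=11.00; dissipated=7.200
Op 2: CLOSE 3-2: Q_total=16.00, C_total=9.00, V=1.78; Q3=7.11, Q2=8.89; dissipated=1.003
Final charges: Q1=11.00, Q2=8.89, Q3=7.11

Answer: 7.11 μC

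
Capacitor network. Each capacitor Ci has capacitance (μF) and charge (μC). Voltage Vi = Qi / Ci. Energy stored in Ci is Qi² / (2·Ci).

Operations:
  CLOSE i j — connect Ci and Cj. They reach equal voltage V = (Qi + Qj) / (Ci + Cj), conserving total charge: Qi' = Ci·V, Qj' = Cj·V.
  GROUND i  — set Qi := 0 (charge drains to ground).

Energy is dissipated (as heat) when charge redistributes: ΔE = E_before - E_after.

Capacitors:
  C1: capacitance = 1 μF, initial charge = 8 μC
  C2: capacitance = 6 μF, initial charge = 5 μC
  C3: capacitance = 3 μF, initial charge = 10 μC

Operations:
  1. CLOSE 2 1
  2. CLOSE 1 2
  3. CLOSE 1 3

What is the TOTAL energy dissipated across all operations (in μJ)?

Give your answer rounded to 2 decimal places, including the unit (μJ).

Answer: 22.83 μJ

Derivation:
Initial: C1(1μF, Q=8μC, V=8.00V), C2(6μF, Q=5μC, V=0.83V), C3(3μF, Q=10μC, V=3.33V)
Op 1: CLOSE 2-1: Q_total=13.00, C_total=7.00, V=1.86; Q2=11.14, Q1=1.86; dissipated=22.012
Op 2: CLOSE 1-2: Q_total=13.00, C_total=7.00, V=1.86; Q1=1.86, Q2=11.14; dissipated=0.000
Op 3: CLOSE 1-3: Q_total=11.86, C_total=4.00, V=2.96; Q1=2.96, Q3=8.89; dissipated=0.817
Total dissipated: 22.829 μJ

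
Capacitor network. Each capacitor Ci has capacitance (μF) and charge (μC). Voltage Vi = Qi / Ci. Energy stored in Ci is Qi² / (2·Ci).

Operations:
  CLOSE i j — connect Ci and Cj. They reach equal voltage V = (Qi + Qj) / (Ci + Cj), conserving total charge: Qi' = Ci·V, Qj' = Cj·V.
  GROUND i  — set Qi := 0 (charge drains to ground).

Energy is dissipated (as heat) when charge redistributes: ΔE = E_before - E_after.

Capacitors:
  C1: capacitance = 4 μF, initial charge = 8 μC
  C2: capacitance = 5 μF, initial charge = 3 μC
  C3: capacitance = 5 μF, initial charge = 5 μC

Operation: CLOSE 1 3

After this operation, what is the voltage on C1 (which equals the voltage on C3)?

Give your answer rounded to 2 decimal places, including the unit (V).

Answer: 1.44 V

Derivation:
Initial: C1(4μF, Q=8μC, V=2.00V), C2(5μF, Q=3μC, V=0.60V), C3(5μF, Q=5μC, V=1.00V)
Op 1: CLOSE 1-3: Q_total=13.00, C_total=9.00, V=1.44; Q1=5.78, Q3=7.22; dissipated=1.111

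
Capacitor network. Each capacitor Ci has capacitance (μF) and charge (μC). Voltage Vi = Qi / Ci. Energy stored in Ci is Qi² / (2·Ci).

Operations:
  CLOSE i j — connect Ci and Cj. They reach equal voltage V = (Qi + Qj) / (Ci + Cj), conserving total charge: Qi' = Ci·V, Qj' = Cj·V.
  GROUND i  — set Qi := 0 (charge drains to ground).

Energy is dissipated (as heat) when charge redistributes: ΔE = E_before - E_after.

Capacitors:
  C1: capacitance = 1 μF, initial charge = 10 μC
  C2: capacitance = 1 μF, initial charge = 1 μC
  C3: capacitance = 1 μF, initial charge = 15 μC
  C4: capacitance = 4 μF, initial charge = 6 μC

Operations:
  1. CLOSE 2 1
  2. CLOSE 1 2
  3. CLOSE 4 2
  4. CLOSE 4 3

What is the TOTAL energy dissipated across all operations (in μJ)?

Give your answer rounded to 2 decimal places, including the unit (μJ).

Answer: 91.17 μJ

Derivation:
Initial: C1(1μF, Q=10μC, V=10.00V), C2(1μF, Q=1μC, V=1.00V), C3(1μF, Q=15μC, V=15.00V), C4(4μF, Q=6μC, V=1.50V)
Op 1: CLOSE 2-1: Q_total=11.00, C_total=2.00, V=5.50; Q2=5.50, Q1=5.50; dissipated=20.250
Op 2: CLOSE 1-2: Q_total=11.00, C_total=2.00, V=5.50; Q1=5.50, Q2=5.50; dissipated=0.000
Op 3: CLOSE 4-2: Q_total=11.50, C_total=5.00, V=2.30; Q4=9.20, Q2=2.30; dissipated=6.400
Op 4: CLOSE 4-3: Q_total=24.20, C_total=5.00, V=4.84; Q4=19.36, Q3=4.84; dissipated=64.516
Total dissipated: 91.166 μJ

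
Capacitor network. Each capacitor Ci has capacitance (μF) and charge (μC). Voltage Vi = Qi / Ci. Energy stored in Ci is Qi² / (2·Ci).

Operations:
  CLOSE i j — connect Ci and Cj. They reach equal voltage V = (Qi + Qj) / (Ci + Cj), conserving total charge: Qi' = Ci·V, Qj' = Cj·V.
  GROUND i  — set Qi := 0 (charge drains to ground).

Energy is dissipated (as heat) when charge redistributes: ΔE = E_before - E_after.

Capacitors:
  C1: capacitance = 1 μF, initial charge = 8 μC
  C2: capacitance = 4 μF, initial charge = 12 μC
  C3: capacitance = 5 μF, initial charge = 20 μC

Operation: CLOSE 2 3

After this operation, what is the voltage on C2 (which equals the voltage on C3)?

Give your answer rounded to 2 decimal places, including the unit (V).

Answer: 3.56 V

Derivation:
Initial: C1(1μF, Q=8μC, V=8.00V), C2(4μF, Q=12μC, V=3.00V), C3(5μF, Q=20μC, V=4.00V)
Op 1: CLOSE 2-3: Q_total=32.00, C_total=9.00, V=3.56; Q2=14.22, Q3=17.78; dissipated=1.111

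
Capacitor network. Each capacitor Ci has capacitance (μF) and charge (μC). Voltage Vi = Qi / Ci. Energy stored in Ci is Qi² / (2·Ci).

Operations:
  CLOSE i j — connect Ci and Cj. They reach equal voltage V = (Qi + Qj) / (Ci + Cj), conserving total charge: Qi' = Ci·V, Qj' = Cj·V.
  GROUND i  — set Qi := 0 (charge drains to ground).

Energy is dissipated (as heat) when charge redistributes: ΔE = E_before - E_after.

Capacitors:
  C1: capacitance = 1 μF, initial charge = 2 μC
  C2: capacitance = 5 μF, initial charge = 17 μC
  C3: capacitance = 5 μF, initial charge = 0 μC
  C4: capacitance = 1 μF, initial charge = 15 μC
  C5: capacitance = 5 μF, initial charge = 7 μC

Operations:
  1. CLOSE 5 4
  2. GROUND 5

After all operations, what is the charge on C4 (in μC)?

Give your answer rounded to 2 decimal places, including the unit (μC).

Initial: C1(1μF, Q=2μC, V=2.00V), C2(5μF, Q=17μC, V=3.40V), C3(5μF, Q=0μC, V=0.00V), C4(1μF, Q=15μC, V=15.00V), C5(5μF, Q=7μC, V=1.40V)
Op 1: CLOSE 5-4: Q_total=22.00, C_total=6.00, V=3.67; Q5=18.33, Q4=3.67; dissipated=77.067
Op 2: GROUND 5: Q5=0; energy lost=33.611
Final charges: Q1=2.00, Q2=17.00, Q3=0.00, Q4=3.67, Q5=0.00

Answer: 3.67 μC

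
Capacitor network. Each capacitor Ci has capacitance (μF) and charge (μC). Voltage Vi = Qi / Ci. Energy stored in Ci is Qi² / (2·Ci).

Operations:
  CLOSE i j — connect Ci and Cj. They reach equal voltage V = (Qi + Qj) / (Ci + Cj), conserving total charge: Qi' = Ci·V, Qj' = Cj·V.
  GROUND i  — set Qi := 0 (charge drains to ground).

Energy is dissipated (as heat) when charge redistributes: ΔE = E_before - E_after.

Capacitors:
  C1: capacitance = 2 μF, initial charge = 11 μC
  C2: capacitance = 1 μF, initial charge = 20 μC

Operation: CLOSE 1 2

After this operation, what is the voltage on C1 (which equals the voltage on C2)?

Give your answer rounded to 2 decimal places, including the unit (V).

Initial: C1(2μF, Q=11μC, V=5.50V), C2(1μF, Q=20μC, V=20.00V)
Op 1: CLOSE 1-2: Q_total=31.00, C_total=3.00, V=10.33; Q1=20.67, Q2=10.33; dissipated=70.083

Answer: 10.33 V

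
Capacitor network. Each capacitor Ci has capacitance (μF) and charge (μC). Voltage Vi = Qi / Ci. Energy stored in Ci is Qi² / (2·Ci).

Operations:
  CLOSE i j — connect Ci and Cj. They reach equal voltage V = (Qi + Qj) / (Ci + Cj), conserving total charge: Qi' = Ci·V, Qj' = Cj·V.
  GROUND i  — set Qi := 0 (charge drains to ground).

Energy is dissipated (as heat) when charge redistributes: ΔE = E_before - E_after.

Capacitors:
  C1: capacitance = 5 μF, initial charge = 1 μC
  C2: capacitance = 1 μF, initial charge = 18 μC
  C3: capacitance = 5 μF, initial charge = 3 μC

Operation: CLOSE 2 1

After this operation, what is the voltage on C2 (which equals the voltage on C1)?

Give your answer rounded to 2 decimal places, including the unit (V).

Initial: C1(5μF, Q=1μC, V=0.20V), C2(1μF, Q=18μC, V=18.00V), C3(5μF, Q=3μC, V=0.60V)
Op 1: CLOSE 2-1: Q_total=19.00, C_total=6.00, V=3.17; Q2=3.17, Q1=15.83; dissipated=132.017

Answer: 3.17 V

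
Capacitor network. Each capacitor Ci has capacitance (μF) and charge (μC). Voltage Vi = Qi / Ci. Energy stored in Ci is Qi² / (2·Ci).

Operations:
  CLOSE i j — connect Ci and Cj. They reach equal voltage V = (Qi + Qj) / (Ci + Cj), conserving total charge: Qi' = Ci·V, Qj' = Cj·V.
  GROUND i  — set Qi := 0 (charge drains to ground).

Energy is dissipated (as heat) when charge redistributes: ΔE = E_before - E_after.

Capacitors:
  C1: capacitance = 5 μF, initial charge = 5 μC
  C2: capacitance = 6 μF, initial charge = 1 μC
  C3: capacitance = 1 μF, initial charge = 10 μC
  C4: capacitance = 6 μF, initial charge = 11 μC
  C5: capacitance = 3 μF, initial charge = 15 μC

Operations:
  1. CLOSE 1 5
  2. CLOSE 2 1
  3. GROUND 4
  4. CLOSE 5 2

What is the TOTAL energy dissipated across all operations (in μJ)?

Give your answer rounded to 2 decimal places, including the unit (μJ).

Initial: C1(5μF, Q=5μC, V=1.00V), C2(6μF, Q=1μC, V=0.17V), C3(1μF, Q=10μC, V=10.00V), C4(6μF, Q=11μC, V=1.83V), C5(3μF, Q=15μC, V=5.00V)
Op 1: CLOSE 1-5: Q_total=20.00, C_total=8.00, V=2.50; Q1=12.50, Q5=7.50; dissipated=15.000
Op 2: CLOSE 2-1: Q_total=13.50, C_total=11.00, V=1.23; Q2=7.36, Q1=6.14; dissipated=7.424
Op 3: GROUND 4: Q4=0; energy lost=10.083
Op 4: CLOSE 5-2: Q_total=14.86, C_total=9.00, V=1.65; Q5=4.95, Q2=9.91; dissipated=1.620
Total dissipated: 34.127 μJ

Answer: 34.13 μJ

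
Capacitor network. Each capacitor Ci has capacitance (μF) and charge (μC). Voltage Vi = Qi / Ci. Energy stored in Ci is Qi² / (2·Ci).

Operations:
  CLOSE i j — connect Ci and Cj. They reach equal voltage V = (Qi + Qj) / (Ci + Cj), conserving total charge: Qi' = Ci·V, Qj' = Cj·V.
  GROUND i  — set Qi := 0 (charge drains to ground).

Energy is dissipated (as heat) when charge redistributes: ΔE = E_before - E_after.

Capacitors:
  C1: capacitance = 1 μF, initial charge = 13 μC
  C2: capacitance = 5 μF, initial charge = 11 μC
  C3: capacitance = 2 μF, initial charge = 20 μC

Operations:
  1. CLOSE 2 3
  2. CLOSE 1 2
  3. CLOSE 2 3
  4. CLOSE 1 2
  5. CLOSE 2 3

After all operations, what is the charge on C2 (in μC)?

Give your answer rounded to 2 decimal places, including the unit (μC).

Initial: C1(1μF, Q=13μC, V=13.00V), C2(5μF, Q=11μC, V=2.20V), C3(2μF, Q=20μC, V=10.00V)
Op 1: CLOSE 2-3: Q_total=31.00, C_total=7.00, V=4.43; Q2=22.14, Q3=8.86; dissipated=43.457
Op 2: CLOSE 1-2: Q_total=35.14, C_total=6.00, V=5.86; Q1=5.86, Q2=29.29; dissipated=30.612
Op 3: CLOSE 2-3: Q_total=38.14, C_total=7.00, V=5.45; Q2=27.24, Q3=10.90; dissipated=1.458
Op 4: CLOSE 1-2: Q_total=33.10, C_total=6.00, V=5.52; Q1=5.52, Q2=27.59; dissipated=0.069
Op 5: CLOSE 2-3: Q_total=38.48, C_total=7.00, V=5.50; Q2=27.49, Q3=11.00; dissipated=0.003
Final charges: Q1=5.52, Q2=27.49, Q3=11.00

Answer: 27.49 μC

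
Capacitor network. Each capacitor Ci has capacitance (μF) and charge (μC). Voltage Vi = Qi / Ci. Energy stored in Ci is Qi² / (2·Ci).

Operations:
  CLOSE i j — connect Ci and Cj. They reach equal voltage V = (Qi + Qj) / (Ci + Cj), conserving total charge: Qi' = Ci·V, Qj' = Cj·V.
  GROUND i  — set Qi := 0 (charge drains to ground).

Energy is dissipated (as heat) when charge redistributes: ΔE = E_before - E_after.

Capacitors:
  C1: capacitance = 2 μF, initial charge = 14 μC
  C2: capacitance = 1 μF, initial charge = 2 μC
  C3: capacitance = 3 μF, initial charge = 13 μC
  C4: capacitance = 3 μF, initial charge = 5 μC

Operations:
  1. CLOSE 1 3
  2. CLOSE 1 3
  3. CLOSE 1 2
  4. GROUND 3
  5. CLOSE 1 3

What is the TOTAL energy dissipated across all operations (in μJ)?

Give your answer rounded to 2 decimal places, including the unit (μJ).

Answer: 62.78 μJ

Derivation:
Initial: C1(2μF, Q=14μC, V=7.00V), C2(1μF, Q=2μC, V=2.00V), C3(3μF, Q=13μC, V=4.33V), C4(3μF, Q=5μC, V=1.67V)
Op 1: CLOSE 1-3: Q_total=27.00, C_total=5.00, V=5.40; Q1=10.80, Q3=16.20; dissipated=4.267
Op 2: CLOSE 1-3: Q_total=27.00, C_total=5.00, V=5.40; Q1=10.80, Q3=16.20; dissipated=0.000
Op 3: CLOSE 1-2: Q_total=12.80, C_total=3.00, V=4.27; Q1=8.53, Q2=4.27; dissipated=3.853
Op 4: GROUND 3: Q3=0; energy lost=43.740
Op 5: CLOSE 1-3: Q_total=8.53, C_total=5.00, V=1.71; Q1=3.41, Q3=5.12; dissipated=10.923
Total dissipated: 62.783 μJ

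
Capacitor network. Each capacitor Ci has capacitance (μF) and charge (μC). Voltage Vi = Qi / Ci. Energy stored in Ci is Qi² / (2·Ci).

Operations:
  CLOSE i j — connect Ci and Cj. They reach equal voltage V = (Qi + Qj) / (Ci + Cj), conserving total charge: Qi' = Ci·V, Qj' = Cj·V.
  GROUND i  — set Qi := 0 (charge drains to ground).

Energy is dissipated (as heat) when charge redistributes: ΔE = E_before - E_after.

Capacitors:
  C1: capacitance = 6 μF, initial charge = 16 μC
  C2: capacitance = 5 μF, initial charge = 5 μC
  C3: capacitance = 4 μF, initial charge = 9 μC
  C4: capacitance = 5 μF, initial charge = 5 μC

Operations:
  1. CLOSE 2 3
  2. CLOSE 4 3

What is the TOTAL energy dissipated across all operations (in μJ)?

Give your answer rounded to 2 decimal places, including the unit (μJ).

Answer: 2.08 μJ

Derivation:
Initial: C1(6μF, Q=16μC, V=2.67V), C2(5μF, Q=5μC, V=1.00V), C3(4μF, Q=9μC, V=2.25V), C4(5μF, Q=5μC, V=1.00V)
Op 1: CLOSE 2-3: Q_total=14.00, C_total=9.00, V=1.56; Q2=7.78, Q3=6.22; dissipated=1.736
Op 2: CLOSE 4-3: Q_total=11.22, C_total=9.00, V=1.25; Q4=6.23, Q3=4.99; dissipated=0.343
Total dissipated: 2.079 μJ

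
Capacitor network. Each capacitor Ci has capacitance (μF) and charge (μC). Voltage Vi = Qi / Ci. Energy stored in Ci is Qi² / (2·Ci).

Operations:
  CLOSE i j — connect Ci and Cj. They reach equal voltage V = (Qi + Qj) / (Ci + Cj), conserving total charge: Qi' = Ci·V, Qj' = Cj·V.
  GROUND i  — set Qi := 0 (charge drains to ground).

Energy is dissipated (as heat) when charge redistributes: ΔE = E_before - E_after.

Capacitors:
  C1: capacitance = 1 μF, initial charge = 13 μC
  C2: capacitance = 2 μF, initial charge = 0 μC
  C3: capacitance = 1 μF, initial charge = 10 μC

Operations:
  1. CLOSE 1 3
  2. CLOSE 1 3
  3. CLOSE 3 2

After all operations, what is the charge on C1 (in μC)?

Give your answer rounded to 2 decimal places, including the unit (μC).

Answer: 11.50 μC

Derivation:
Initial: C1(1μF, Q=13μC, V=13.00V), C2(2μF, Q=0μC, V=0.00V), C3(1μF, Q=10μC, V=10.00V)
Op 1: CLOSE 1-3: Q_total=23.00, C_total=2.00, V=11.50; Q1=11.50, Q3=11.50; dissipated=2.250
Op 2: CLOSE 1-3: Q_total=23.00, C_total=2.00, V=11.50; Q1=11.50, Q3=11.50; dissipated=0.000
Op 3: CLOSE 3-2: Q_total=11.50, C_total=3.00, V=3.83; Q3=3.83, Q2=7.67; dissipated=44.083
Final charges: Q1=11.50, Q2=7.67, Q3=3.83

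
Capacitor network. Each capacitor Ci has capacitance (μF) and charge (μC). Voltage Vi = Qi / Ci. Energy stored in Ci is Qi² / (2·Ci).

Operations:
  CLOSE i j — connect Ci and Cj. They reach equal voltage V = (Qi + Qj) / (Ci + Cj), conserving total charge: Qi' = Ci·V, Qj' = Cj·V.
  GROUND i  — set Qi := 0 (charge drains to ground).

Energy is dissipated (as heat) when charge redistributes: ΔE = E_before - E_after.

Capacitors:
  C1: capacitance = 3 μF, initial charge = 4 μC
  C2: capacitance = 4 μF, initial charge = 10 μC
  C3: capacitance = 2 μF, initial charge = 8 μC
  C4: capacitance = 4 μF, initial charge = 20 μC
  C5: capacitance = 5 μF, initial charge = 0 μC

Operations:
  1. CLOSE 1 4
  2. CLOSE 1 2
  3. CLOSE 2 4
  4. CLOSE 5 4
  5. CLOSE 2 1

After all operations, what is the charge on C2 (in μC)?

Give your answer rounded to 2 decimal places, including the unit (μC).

Initial: C1(3μF, Q=4μC, V=1.33V), C2(4μF, Q=10μC, V=2.50V), C3(2μF, Q=8μC, V=4.00V), C4(4μF, Q=20μC, V=5.00V), C5(5μF, Q=0μC, V=0.00V)
Op 1: CLOSE 1-4: Q_total=24.00, C_total=7.00, V=3.43; Q1=10.29, Q4=13.71; dissipated=11.524
Op 2: CLOSE 1-2: Q_total=20.29, C_total=7.00, V=2.90; Q1=8.69, Q2=11.59; dissipated=0.739
Op 3: CLOSE 2-4: Q_total=25.31, C_total=8.00, V=3.16; Q2=12.65, Q4=12.65; dissipated=0.282
Op 4: CLOSE 5-4: Q_total=12.65, C_total=9.00, V=1.41; Q5=7.03, Q4=5.62; dissipated=11.118
Op 5: CLOSE 2-1: Q_total=21.35, C_total=7.00, V=3.05; Q2=12.20, Q1=9.15; dissipated=0.060
Final charges: Q1=9.15, Q2=12.20, Q3=8.00, Q4=5.62, Q5=7.03

Answer: 12.20 μC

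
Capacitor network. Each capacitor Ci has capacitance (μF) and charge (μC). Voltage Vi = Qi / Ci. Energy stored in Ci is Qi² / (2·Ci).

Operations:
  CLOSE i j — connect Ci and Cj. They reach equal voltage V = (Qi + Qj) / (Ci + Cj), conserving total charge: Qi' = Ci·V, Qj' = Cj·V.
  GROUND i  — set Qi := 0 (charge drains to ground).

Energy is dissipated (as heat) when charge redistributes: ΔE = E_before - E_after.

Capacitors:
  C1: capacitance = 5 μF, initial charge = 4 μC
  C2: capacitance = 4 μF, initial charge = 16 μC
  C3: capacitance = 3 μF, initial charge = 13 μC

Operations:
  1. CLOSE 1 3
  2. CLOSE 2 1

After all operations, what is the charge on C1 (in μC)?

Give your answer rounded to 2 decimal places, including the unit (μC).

Answer: 14.79 μC

Derivation:
Initial: C1(5μF, Q=4μC, V=0.80V), C2(4μF, Q=16μC, V=4.00V), C3(3μF, Q=13μC, V=4.33V)
Op 1: CLOSE 1-3: Q_total=17.00, C_total=8.00, V=2.12; Q1=10.62, Q3=6.38; dissipated=11.704
Op 2: CLOSE 2-1: Q_total=26.62, C_total=9.00, V=2.96; Q2=11.83, Q1=14.79; dissipated=3.906
Final charges: Q1=14.79, Q2=11.83, Q3=6.38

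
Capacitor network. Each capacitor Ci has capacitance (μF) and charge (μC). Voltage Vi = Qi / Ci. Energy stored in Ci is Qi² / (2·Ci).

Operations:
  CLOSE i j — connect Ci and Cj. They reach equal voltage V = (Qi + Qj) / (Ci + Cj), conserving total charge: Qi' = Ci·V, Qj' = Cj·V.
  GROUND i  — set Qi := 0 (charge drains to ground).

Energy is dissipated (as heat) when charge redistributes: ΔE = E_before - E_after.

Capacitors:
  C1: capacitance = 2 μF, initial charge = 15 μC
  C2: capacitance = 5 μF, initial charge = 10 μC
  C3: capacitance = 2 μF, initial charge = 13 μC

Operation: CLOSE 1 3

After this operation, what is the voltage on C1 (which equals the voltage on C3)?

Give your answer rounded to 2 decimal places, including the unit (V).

Answer: 7.00 V

Derivation:
Initial: C1(2μF, Q=15μC, V=7.50V), C2(5μF, Q=10μC, V=2.00V), C3(2μF, Q=13μC, V=6.50V)
Op 1: CLOSE 1-3: Q_total=28.00, C_total=4.00, V=7.00; Q1=14.00, Q3=14.00; dissipated=0.500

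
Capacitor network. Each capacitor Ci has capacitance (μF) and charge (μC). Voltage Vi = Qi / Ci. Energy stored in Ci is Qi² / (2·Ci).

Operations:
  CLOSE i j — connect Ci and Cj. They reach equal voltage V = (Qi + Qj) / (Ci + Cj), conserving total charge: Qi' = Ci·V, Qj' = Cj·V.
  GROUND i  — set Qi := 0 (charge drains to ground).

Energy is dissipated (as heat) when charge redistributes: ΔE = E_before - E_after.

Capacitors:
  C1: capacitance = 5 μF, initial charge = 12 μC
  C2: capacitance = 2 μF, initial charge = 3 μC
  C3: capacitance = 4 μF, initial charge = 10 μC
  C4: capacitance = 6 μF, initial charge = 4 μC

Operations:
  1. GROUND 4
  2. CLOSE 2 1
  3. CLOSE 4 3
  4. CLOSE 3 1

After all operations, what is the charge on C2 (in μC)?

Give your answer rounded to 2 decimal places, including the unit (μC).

Initial: C1(5μF, Q=12μC, V=2.40V), C2(2μF, Q=3μC, V=1.50V), C3(4μF, Q=10μC, V=2.50V), C4(6μF, Q=4μC, V=0.67V)
Op 1: GROUND 4: Q4=0; energy lost=1.333
Op 2: CLOSE 2-1: Q_total=15.00, C_total=7.00, V=2.14; Q2=4.29, Q1=10.71; dissipated=0.579
Op 3: CLOSE 4-3: Q_total=10.00, C_total=10.00, V=1.00; Q4=6.00, Q3=4.00; dissipated=7.500
Op 4: CLOSE 3-1: Q_total=14.71, C_total=9.00, V=1.63; Q3=6.54, Q1=8.17; dissipated=1.451
Final charges: Q1=8.17, Q2=4.29, Q3=6.54, Q4=6.00

Answer: 4.29 μC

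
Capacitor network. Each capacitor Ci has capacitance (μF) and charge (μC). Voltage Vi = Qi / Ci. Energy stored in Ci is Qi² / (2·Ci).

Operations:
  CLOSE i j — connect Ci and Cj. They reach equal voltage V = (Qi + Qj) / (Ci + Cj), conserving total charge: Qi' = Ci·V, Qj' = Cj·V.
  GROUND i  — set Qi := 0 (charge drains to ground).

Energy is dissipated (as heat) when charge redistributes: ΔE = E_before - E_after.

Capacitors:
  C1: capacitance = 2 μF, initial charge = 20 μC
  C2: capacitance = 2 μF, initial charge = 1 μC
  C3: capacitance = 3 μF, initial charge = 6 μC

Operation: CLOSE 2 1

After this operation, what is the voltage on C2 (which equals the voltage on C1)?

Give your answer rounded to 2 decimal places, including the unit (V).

Initial: C1(2μF, Q=20μC, V=10.00V), C2(2μF, Q=1μC, V=0.50V), C3(3μF, Q=6μC, V=2.00V)
Op 1: CLOSE 2-1: Q_total=21.00, C_total=4.00, V=5.25; Q2=10.50, Q1=10.50; dissipated=45.125

Answer: 5.25 V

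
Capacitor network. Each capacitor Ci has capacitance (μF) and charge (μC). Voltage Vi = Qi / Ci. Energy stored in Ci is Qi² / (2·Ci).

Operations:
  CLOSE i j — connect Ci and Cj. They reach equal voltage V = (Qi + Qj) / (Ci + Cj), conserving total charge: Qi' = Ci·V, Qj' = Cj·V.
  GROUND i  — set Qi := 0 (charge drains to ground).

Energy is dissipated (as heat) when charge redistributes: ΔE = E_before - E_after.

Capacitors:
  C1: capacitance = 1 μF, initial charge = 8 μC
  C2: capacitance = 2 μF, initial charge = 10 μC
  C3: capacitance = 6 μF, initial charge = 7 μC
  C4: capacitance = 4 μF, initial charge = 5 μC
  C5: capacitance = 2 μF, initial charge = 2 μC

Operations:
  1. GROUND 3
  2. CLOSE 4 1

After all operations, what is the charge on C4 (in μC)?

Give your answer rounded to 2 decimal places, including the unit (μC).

Initial: C1(1μF, Q=8μC, V=8.00V), C2(2μF, Q=10μC, V=5.00V), C3(6μF, Q=7μC, V=1.17V), C4(4μF, Q=5μC, V=1.25V), C5(2μF, Q=2μC, V=1.00V)
Op 1: GROUND 3: Q3=0; energy lost=4.083
Op 2: CLOSE 4-1: Q_total=13.00, C_total=5.00, V=2.60; Q4=10.40, Q1=2.60; dissipated=18.225
Final charges: Q1=2.60, Q2=10.00, Q3=0.00, Q4=10.40, Q5=2.00

Answer: 10.40 μC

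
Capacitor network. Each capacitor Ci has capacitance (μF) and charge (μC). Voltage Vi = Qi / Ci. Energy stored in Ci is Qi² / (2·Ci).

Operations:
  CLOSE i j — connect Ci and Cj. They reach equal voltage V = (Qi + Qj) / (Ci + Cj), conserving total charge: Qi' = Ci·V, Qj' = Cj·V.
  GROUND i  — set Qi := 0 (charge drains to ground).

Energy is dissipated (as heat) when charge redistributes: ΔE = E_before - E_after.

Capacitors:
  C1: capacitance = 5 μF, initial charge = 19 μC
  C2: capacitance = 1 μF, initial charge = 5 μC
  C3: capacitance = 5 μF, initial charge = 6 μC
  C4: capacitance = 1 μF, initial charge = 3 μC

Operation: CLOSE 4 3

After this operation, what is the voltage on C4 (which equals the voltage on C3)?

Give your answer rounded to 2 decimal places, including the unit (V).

Initial: C1(5μF, Q=19μC, V=3.80V), C2(1μF, Q=5μC, V=5.00V), C3(5μF, Q=6μC, V=1.20V), C4(1μF, Q=3μC, V=3.00V)
Op 1: CLOSE 4-3: Q_total=9.00, C_total=6.00, V=1.50; Q4=1.50, Q3=7.50; dissipated=1.350

Answer: 1.50 V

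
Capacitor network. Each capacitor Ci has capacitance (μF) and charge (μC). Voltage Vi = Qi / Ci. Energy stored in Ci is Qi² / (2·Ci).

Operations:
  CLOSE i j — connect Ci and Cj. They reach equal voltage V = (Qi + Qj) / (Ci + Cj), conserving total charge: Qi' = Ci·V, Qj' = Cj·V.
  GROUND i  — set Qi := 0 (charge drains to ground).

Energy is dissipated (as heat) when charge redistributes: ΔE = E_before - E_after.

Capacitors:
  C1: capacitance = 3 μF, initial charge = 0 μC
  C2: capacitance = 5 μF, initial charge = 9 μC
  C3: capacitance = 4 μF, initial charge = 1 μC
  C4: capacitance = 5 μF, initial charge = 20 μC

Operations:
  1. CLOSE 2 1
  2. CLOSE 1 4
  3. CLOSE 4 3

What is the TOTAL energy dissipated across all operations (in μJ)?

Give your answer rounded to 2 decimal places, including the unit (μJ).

Answer: 18.72 μJ

Derivation:
Initial: C1(3μF, Q=0μC, V=0.00V), C2(5μF, Q=9μC, V=1.80V), C3(4μF, Q=1μC, V=0.25V), C4(5μF, Q=20μC, V=4.00V)
Op 1: CLOSE 2-1: Q_total=9.00, C_total=8.00, V=1.12; Q2=5.62, Q1=3.38; dissipated=3.038
Op 2: CLOSE 1-4: Q_total=23.38, C_total=8.00, V=2.92; Q1=8.77, Q4=14.61; dissipated=7.749
Op 3: CLOSE 4-3: Q_total=15.61, C_total=9.00, V=1.73; Q4=8.67, Q3=6.94; dissipated=7.932
Total dissipated: 18.719 μJ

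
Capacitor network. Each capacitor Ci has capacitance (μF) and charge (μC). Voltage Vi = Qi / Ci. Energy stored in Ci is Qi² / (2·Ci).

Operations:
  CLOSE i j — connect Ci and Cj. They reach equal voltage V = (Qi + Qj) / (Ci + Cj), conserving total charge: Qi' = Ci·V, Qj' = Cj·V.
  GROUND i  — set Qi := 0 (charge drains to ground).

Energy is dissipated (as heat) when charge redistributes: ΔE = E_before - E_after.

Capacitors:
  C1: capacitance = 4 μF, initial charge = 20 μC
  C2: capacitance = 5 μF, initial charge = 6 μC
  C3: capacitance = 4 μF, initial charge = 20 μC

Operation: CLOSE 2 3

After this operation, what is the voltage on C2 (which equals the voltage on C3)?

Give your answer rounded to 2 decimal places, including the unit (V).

Initial: C1(4μF, Q=20μC, V=5.00V), C2(5μF, Q=6μC, V=1.20V), C3(4μF, Q=20μC, V=5.00V)
Op 1: CLOSE 2-3: Q_total=26.00, C_total=9.00, V=2.89; Q2=14.44, Q3=11.56; dissipated=16.044

Answer: 2.89 V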